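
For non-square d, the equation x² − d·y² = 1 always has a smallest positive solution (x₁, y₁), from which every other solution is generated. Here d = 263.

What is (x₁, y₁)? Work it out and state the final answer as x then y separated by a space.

139128 8579

[16; 4,1,1,1,1,15,1,1,1,1,4,32] for √263; ℓ=12 ⇒ convergent index 11
a_0=16:  p_0=16·1+0=16,  q_0=16·0+1=1
a_1=4:  p_1=4·16+1=65,  q_1=4·1+0=4
…
a_3=1:  p_3=1·81+65=146,  q_3=1·5+4=9
a_4=1:  p_4=1·146+81=227,  q_4=1·9+5=14
…
a_6=15:  p_6=15·373+227=5822,  q_6=15·23+14=359
a_7=1:  p_7=1·5822+373=6195,  q_7=1·359+23=382
a_8=1:  p_8=1·6195+5822=12017,  q_8=1·382+359=741
a_9=1:  p_9=1·12017+6195=18212,  q_9=1·741+382=1123
a_10=1:  p_10=1·18212+12017=30229,  q_10=1·1123+741=1864
a_11=4:  p_11=4·30229+18212=139128,  q_11=4·1864+1123=8579
(x₁, y₁) = (139128, 8579);  139128² − 263·8579² = 1 ✓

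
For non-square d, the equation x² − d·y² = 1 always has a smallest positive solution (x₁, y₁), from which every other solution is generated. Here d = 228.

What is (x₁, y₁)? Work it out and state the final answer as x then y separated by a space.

d=228: √d = [15; 10,30] (ℓ=2, even), read p_1/q_1
i=0: a=15 ⇒ p=15, q=1
i=1: a=10 ⇒ p=151, q=10
(x₁, y₁) = (151, 10);  151² − 228·10² = 1 ✓

151 10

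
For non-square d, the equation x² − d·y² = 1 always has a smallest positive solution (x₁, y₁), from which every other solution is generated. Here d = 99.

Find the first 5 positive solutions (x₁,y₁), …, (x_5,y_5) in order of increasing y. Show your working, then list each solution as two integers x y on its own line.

[9; 1,18] for √99; ℓ=2 ⇒ convergent index 1
i=0: a=9 ⇒ p=9, q=1
i=1: a=1 ⇒ p=10, q=1
→ (10, 1).  Check: 10²=100, 99·1²=99, difference 1.
(x_2, y_2) = (10·10 + 99·1·1, 10·1 + 1·10) = (199, 20)
(x_3, y_3) = (10·199 + 99·1·20, 10·20 + 1·199) = (3970, 399)
(x_4, y_4) = (10·3970 + 99·1·399, 10·399 + 1·3970) = (79201, 7960)
(x_5, y_5) = (10·79201 + 99·1·7960, 10·7960 + 1·79201) = (1580050, 158801)

10 1
199 20
3970 399
79201 7960
1580050 158801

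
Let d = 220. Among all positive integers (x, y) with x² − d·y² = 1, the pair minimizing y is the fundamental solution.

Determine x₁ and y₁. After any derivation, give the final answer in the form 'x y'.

89 6

√220 → a₀=14, period (1,4,1,28); ℓ=4 even so k=3
a_0=14:  p_0=14·1+0=14,  q_0=14·0+1=1
…
a_2=4:  p_2=4·15+14=74,  q_2=4·1+1=5
a_3=1:  p_3=1·74+15=89,  q_3=1·5+1=6
→ (89, 6).  Check: 89²=7921, 220·6²=7920, difference 1.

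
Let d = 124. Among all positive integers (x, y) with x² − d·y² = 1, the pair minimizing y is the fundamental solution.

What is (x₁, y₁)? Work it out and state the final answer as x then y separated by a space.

√124 → a₀=11, period (7,2,1,1,1,…,2,7,22); ℓ=16 even so k=15
a_0=11:  p_0=11·1+0=11,  q_0=11·0+1=1
a_1=7:  p_1=7·11+1=78,  q_1=7·1+0=7
a_2=2:  p_2=2·78+11=167,  q_2=2·7+1=15
…
a_5=1:  p_5=1·412+245=657,  q_5=1·37+22=59
a_6=3:  p_6=3·657+412=2383,  q_6=3·59+37=214
a_7=1:  p_7=1·2383+657=3040,  q_7=1·214+59=273
a_8=4:  p_8=4·3040+2383=14543,  q_8=4·273+214=1306
a_9=1:  p_9=1·14543+3040=17583,  q_9=1·1306+273=1579
a_10=3:  p_10=3·17583+14543=67292,  q_10=3·1579+1306=6043
a_11=1:  p_11=1·67292+17583=84875,  q_11=1·6043+1579=7622
…
a_14=2:  p_14=2·237042+152167=626251,  q_14=2·21287+13665=56239
a_15=7:  p_15=7·626251+237042=4620799,  q_15=7·56239+21287=414960
→ (4620799, 414960).  Check: 4620799²=21351783398401, 124·414960²=21351783398400, difference 1.

4620799 414960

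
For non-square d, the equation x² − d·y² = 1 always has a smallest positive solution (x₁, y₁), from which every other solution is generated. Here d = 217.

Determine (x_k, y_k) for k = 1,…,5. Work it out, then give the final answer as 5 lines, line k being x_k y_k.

[14; 1,2,1,2,1,…,2,1,28] for √217; ℓ=16 ⇒ convergent index 15
i=0: a=14 ⇒ p=14, q=1
i=1: a=1 ⇒ p=15, q=1
…
i=3: a=1 ⇒ p=59, q=4
i=4: a=2 ⇒ p=162, q=11
i=5: a=1 ⇒ p=221, q=15
i=6: a=1 ⇒ p=383, q=26
i=7: a=9 ⇒ p=3668, q=249
…
i=9: a=9 ⇒ p=139163, q=9447
i=10: a=1 ⇒ p=154218, q=10469
i=11: a=1 ⇒ p=293381, q=19916
…
i=13: a=1 ⇒ p=1034361, q=70217
i=14: a=2 ⇒ p=2809702, q=190735
i=15: a=1 ⇒ p=3844063, q=260952
→ (3844063, 260952).  Check: 3844063²=14776820347969, 217·260952²=14776820347968, difference 1.
(3844063+260952√217)^2 = 29553640695937 + 2006231855952√217
(3844063+260952√217)^3 = 227212113429087499999 + 15424163293772565000√217
(3844063+260952√217)^4 = 1746835356769087211376615937 + 118582910847096488831334048√217
(3844063+260952√217)^5 = 13429890324095468173938627689764063 + 911680360039229116129595136549048√217

3844063 260952
29553640695937 2006231855952
227212113429087499999 15424163293772565000
1746835356769087211376615937 118582910847096488831334048
13429890324095468173938627689764063 911680360039229116129595136549048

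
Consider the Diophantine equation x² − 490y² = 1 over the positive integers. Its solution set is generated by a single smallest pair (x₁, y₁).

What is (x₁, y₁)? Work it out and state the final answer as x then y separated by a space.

[22; 7,2,1,4,4,4,1,2,7,44] for √490; ℓ=10 ⇒ convergent index 9
step 0: (22, 1)  from 22·(1,0) + (0,1)
…
step 2: (332, 15)  from 2·(155,7) + (22,1)
…
step 4: (2280, 103)  from 4·(487,22) + (332,15)
step 5: (9607, 434)  from 4·(2280,103) + (487,22)
…
step 8: (141338, 6385)  from 2·(50315,2273) + (40708,1839)
step 9: (1039681, 46968)  from 7·(141338,6385) + (50315,2273)
fundamental: x₁=1039681, y₁=46968  (since 1080936581761 − 490·2205993024 = 1)

1039681 46968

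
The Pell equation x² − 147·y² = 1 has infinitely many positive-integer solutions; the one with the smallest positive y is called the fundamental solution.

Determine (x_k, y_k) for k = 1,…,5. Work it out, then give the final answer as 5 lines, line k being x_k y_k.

√147 = [12; 8,24, …], period ℓ=2 (even) → k=1
a_0=12:  p_0=12·1+0=12,  q_0=12·0+1=1
a_1=8:  p_1=8·12+1=97,  q_1=8·1+0=8
→ (97, 8).  Check: 97²=9409, 147·8²=9408, difference 1.
(97+8√147)^2 = 18817 + 1552√147
(97+8√147)^3 = 3650401 + 301080√147
(97+8√147)^4 = 708158977 + 58407968√147
(97+8√147)^5 = 137379191137 + 11330844712√147

97 8
18817 1552
3650401 301080
708158977 58407968
137379191137 11330844712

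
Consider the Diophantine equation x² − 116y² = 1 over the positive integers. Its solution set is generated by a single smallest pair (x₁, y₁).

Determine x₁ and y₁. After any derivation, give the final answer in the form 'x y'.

9801 910

√116 = [10; 1,3,2,1,4,1,2,3,1,20, …], period ℓ=10 (even) → k=9
k=0  a_k=10  p_k/q_k = 10/1
…
k=2  a_k=3  p_k/q_k = 43/4
…
k=5  a_k=4  p_k/q_k = 657/61
k=6  a_k=1  p_k/q_k = 797/74
…
k=8  a_k=3  p_k/q_k = 7550/701
k=9  a_k=1  p_k/q_k = 9801/910
fundamental: x₁=9801, y₁=910  (since 96059601 − 116·828100 = 1)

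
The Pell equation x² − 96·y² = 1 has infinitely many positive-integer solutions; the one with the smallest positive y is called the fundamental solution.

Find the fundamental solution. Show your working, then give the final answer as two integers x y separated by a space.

d=96: √d = [9; 1,3,1,18] (ℓ=4, even), read p_3/q_3
i=0: a=9 ⇒ p=9, q=1
…
i=2: a=3 ⇒ p=39, q=4
i=3: a=1 ⇒ p=49, q=5
(x₁, y₁) = (49, 5);  49² − 96·5² = 1 ✓

49 5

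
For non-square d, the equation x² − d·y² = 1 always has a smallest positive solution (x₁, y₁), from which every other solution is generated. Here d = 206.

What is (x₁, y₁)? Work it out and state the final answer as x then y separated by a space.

59535 4148

[14; 2,1,5,14,5,1,2,28] for √206; ℓ=8 ⇒ convergent index 7
step 0: (14, 1)  from 14·(1,0) + (0,1)
step 1: (29, 2)  from 2·(14,1) + (1,0)
…
step 4: (3459, 241)  from 14·(244,17) + (43,3)
step 5: (17539, 1222)  from 5·(3459,241) + (244,17)
step 6: (20998, 1463)  from 1·(17539,1222) + (3459,241)
step 7: (59535, 4148)  from 2·(20998,1463) + (17539,1222)
fundamental: x₁=59535, y₁=4148  (since 3544416225 − 206·17205904 = 1)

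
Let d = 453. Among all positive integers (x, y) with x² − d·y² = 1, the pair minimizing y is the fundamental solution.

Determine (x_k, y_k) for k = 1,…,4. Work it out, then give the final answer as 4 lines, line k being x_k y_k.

d=453: √d = [21; 3,1,1,10,14,10,1,1,3,42] (ℓ=10, even), read p_9/q_9
i=0: a=21 ⇒ p=21, q=1
i=1: a=3 ⇒ p=64, q=3
i=2: a=1 ⇒ p=85, q=4
…
i=5: a=14 ⇒ p=22199, q=1043
i=6: a=10 ⇒ p=223565, q=10504
…
i=8: a=1 ⇒ p=469329, q=22051
i=9: a=3 ⇒ p=1653751, q=77700
(x₁, y₁) = (1653751, 77700);  1653751² − 453·77700² = 1 ✓
n=2: (1653751,77700)∘(1653751,77700) = (1653751·1653751+453·77700·77700, 1653751·77700+77700·1653751) = (5469784740001,256992905400)
n=3: (5469784740001,256992905400)∘(1653751,77700) = (1653751·5469784740001+453·77700·256992905400, 1653751·256992905400+77700·5469784740001) = (18091323967121133751,850004548596233100)
n=4: (18091323967121133751,850004548596233100)∘(1653751,77700) = (1653751·18091323967121133751+453·77700·850004548596233100, 1653751·850004548596233100+77700·18091323967121133751) = (59837090203895614338960001,2811391744490881177810800)

1653751 77700
5469784740001 256992905400
18091323967121133751 850004548596233100
59837090203895614338960001 2811391744490881177810800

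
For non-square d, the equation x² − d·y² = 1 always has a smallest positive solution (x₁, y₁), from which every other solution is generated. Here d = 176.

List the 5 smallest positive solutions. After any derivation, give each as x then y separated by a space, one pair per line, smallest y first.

√176 → a₀=13, period (3,1,3,26); ℓ=4 even so k=3
a_0=13:  p_0=13·1+0=13,  q_0=13·0+1=1
…
a_2=1:  p_2=1·40+13=53,  q_2=1·3+1=4
a_3=3:  p_3=3·53+40=199,  q_3=3·4+3=15
fundamental: x₁=199, y₁=15  (since 39601 − 176·225 = 1)
(x_2, y_2) = (199·199 + 176·15·15, 199·15 + 15·199) = (79201, 5970)
(x_3, y_3) = (199·79201 + 176·15·5970, 199·5970 + 15·79201) = (31521799, 2376045)
(x_4, y_4) = (199·31521799 + 176·15·2376045, 199·2376045 + 15·31521799) = (12545596801, 945659940)
(x_5, y_5) = (199·12545596801 + 176·15·945659940, 199·945659940 + 15·12545596801) = (4993116004999, 376370280075)

199 15
79201 5970
31521799 2376045
12545596801 945659940
4993116004999 376370280075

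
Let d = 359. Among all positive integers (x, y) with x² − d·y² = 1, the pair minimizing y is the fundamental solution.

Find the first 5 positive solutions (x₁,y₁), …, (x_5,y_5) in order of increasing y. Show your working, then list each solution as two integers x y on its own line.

d=359: √d = [18; 1,17,1,36] (ℓ=4, even), read p_3/q_3
k=0  a_k=18  p_k/q_k = 18/1
…
k=2  a_k=17  p_k/q_k = 341/18
k=3  a_k=1  p_k/q_k = 360/19
→ (360, 19).  Check: 360²=129600, 359·19²=129599, difference 1.
k=2:  x_2 = 360·360+359·19·19 = 259199,  y_2 = 360·19+19·360 = 13680
k=3:  x_3 = 360·259199+359·19·13680 = 186622920,  y_3 = 360·13680+19·259199 = 9849581
k=4:  x_4 = 360·186622920+359·19·9849581 = 134368243201,  y_4 = 360·9849581+19·186622920 = 7091684640
k=5:  x_5 = 360·134368243201+359·19·7091684640 = 96744948481800,  y_5 = 360·7091684640+19·134368243201 = 5106003091219

360 19
259199 13680
186622920 9849581
134368243201 7091684640
96744948481800 5106003091219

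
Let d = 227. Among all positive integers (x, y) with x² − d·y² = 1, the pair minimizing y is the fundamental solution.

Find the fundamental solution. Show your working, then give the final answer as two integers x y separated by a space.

226 15

√227 = [15; 15,30, …], period ℓ=2 (even) → k=1
step 0: (15, 1)  from 15·(1,0) + (0,1)
step 1: (226, 15)  from 15·(15,1) + (1,0)
fundamental: x₁=226, y₁=15  (since 51076 − 227·225 = 1)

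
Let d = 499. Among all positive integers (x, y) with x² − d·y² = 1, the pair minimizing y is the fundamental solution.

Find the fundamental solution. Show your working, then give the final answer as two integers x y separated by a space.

4490 201

√499 → a₀=22, period (2,1,21,1,2,44); ℓ=6 even so k=5
a_0=22:  p_0=22·1+0=22,  q_0=22·0+1=1
a_1=2:  p_1=2·22+1=45,  q_1=2·1+0=2
…
a_4=1:  p_4=1·1452+67=1519,  q_4=1·65+3=68
a_5=2:  p_5=2·1519+1452=4490,  q_5=2·68+65=201
→ (4490, 201).  Check: 4490²=20160100, 499·201²=20160099, difference 1.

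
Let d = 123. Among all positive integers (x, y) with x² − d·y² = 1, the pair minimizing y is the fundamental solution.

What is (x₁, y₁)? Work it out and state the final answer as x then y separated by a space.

122 11

√123 = [11; 11,22, …], period ℓ=2 (even) → k=1
a_0=11:  p_0=11·1+0=11,  q_0=11·0+1=1
a_1=11:  p_1=11·11+1=122,  q_1=11·1+0=11
→ (122, 11).  Check: 122²=14884, 123·11²=14883, difference 1.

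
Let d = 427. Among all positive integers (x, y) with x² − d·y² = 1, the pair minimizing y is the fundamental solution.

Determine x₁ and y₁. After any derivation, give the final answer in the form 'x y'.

√427 = [20; 1,1,1,40, …], period ℓ=4 (even) → k=3
a_0=20:  p_0=20·1+0=20,  q_0=20·0+1=1
…
a_2=1:  p_2=1·21+20=41,  q_2=1·1+1=2
a_3=1:  p_3=1·41+21=62,  q_3=1·2+1=3
(x₁, y₁) = (62, 3);  62² − 427·3² = 1 ✓

62 3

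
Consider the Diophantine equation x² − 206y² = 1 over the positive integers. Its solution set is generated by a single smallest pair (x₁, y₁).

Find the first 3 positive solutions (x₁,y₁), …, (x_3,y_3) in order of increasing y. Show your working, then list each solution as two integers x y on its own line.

59535 4148
7088832449 493902360
844067279642895 58808954001052

√206 → a₀=14, period (2,1,5,14,5,1,2,28); ℓ=8 even so k=7
a_0=14:  p_0=14·1+0=14,  q_0=14·0+1=1
…
a_2=1:  p_2=1·29+14=43,  q_2=1·2+1=3
a_3=5:  p_3=5·43+29=244,  q_3=5·3+2=17
…
a_6=1:  p_6=1·17539+3459=20998,  q_6=1·1222+241=1463
a_7=2:  p_7=2·20998+17539=59535,  q_7=2·1463+1222=4148
→ (59535, 4148).  Check: 59535²=3544416225, 206·4148²=3544416224, difference 1.
n=2: (59535,4148)∘(59535,4148) = (59535·59535+206·4148·4148, 59535·4148+4148·59535) = (7088832449,493902360)
n=3: (7088832449,493902360)∘(59535,4148) = (59535·7088832449+206·4148·493902360, 59535·493902360+4148·7088832449) = (844067279642895,58808954001052)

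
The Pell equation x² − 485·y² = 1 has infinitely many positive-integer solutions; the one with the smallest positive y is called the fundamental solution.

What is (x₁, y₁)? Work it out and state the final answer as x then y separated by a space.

969 44

√485 → a₀=22, period (44); ℓ=1 odd so k=1
k=0  a_k=22  p_k/q_k = 22/1
k=1  a_k=44  p_k/q_k = 969/44
(x₁, y₁) = (969, 44);  969² − 485·44² = 1 ✓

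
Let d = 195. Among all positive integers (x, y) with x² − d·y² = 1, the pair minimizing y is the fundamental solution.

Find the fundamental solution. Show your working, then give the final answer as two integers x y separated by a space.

14 1

d=195: √d = [13; 1,26] (ℓ=2, even), read p_1/q_1
a_0=13:  p_0=13·1+0=13,  q_0=13·0+1=1
a_1=1:  p_1=1·13+1=14,  q_1=1·1+0=1
fundamental: x₁=14, y₁=1  (since 196 − 195·1 = 1)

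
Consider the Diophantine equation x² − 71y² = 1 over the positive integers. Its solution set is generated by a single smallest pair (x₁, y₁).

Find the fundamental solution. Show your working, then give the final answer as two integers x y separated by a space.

√71 → a₀=8, period (2,2,1,7,1,2,2,16); ℓ=8 even so k=7
k=0  a_k=8  p_k/q_k = 8/1
k=1  a_k=2  p_k/q_k = 17/2
…
k=6  a_k=2  p_k/q_k = 1483/176
k=7  a_k=2  p_k/q_k = 3480/413
→ (3480, 413).  Check: 3480²=12110400, 71·413²=12110399, difference 1.

3480 413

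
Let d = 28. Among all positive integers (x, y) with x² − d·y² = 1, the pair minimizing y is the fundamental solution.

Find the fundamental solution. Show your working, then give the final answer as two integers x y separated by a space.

√28 → a₀=5, period (3,2,3,10); ℓ=4 even so k=3
k=0  a_k=5  p_k/q_k = 5/1
k=1  a_k=3  p_k/q_k = 16/3
k=2  a_k=2  p_k/q_k = 37/7
k=3  a_k=3  p_k/q_k = 127/24
(x₁, y₁) = (127, 24);  127² − 28·24² = 1 ✓

127 24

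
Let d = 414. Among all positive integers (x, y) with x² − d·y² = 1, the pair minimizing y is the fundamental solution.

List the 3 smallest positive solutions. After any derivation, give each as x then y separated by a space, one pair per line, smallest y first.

24335 1196
1184384449 58209320
57643991108495 2833047603204

√414 = [20; 2,1,7,2,7,1,2,40, …], period ℓ=8 (even) → k=7
k=0  a_k=20  p_k/q_k = 20/1
k=1  a_k=2  p_k/q_k = 41/2
…
k=5  a_k=7  p_k/q_k = 7447/366
k=6  a_k=1  p_k/q_k = 8444/415
k=7  a_k=2  p_k/q_k = 24335/1196
→ (24335, 1196).  Check: 24335²=592192225, 414·1196²=592192224, difference 1.
k=2:  x_2 = 24335·24335+414·1196·1196 = 1184384449,  y_2 = 24335·1196+1196·24335 = 58209320
k=3:  x_3 = 24335·1184384449+414·1196·58209320 = 57643991108495,  y_3 = 24335·58209320+1196·1184384449 = 2833047603204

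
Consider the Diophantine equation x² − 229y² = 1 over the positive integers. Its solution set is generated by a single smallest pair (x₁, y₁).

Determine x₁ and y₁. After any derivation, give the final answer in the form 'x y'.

5848201 386460

d=229: √d = [15; 7,1,1,7,30] (ℓ=5, odd), read p_9/q_9
a_0=15:  p_0=15·1+0=15,  q_0=15·0+1=1
…
a_2=1:  p_2=1·106+15=121,  q_2=1·7+1=8
a_3=1:  p_3=1·121+106=227,  q_3=1·8+7=15
a_4=7:  p_4=7·227+121=1710,  q_4=7·15+8=113
a_5=30:  p_5=30·1710+227=51527,  q_5=30·113+15=3405
a_6=7:  p_6=7·51527+1710=362399,  q_6=7·3405+113=23948
a_7=1:  p_7=1·362399+51527=413926,  q_7=1·23948+3405=27353
a_8=1:  p_8=1·413926+362399=776325,  q_8=1·27353+23948=51301
a_9=7:  p_9=7·776325+413926=5848201,  q_9=7·51301+27353=386460
fundamental: x₁=5848201, y₁=386460  (since 34201454936401 − 229·149351331600 = 1)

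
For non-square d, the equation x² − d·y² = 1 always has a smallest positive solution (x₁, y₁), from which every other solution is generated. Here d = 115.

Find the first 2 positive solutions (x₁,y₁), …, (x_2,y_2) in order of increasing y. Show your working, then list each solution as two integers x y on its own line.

1126 105
2535751 236460

[10; 1,2,1,1,1,1,1,2,1,20] for √115; ℓ=10 ⇒ convergent index 9
i=0: a=10 ⇒ p=10, q=1
…
i=8: a=2 ⇒ p=815, q=76
i=9: a=1 ⇒ p=1126, q=105
(x₁, y₁) = (1126, 105);  1126² − 115·105² = 1 ✓
k=2:  x_2 = 1126·1126+115·105·105 = 2535751,  y_2 = 1126·105+105·1126 = 236460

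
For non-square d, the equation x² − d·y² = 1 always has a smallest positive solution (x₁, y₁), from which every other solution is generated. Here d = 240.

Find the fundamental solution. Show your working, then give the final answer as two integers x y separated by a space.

√240 → a₀=15, period (2,30); ℓ=2 even so k=1
k=0  a_k=15  p_k/q_k = 15/1
k=1  a_k=2  p_k/q_k = 31/2
→ (31, 2).  Check: 31²=961, 240·2²=960, difference 1.

31 2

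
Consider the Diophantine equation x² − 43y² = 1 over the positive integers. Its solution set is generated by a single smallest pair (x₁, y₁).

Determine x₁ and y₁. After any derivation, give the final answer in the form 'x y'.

√43 = [6; 1,1,3,1,5,1,3,1,1,12, …], period ℓ=10 (even) → k=9
k=0  a_k=6  p_k/q_k = 6/1
k=1  a_k=1  p_k/q_k = 7/1
…
k=6  a_k=1  p_k/q_k = 400/61
k=7  a_k=3  p_k/q_k = 1541/235
k=8  a_k=1  p_k/q_k = 1941/296
k=9  a_k=1  p_k/q_k = 3482/531
fundamental: x₁=3482, y₁=531  (since 12124324 − 43·281961 = 1)

3482 531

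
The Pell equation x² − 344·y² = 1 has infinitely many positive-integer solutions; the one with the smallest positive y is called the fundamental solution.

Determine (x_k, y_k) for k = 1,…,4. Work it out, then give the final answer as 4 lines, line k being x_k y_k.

d=344: √d = [18; 1,1,4,1,3,1,4,1,1,36] (ℓ=10, even), read p_9/q_9
k=0  a_k=18  p_k/q_k = 18/1
k=1  a_k=1  p_k/q_k = 19/1
k=2  a_k=1  p_k/q_k = 37/2
k=3  a_k=4  p_k/q_k = 167/9
…
k=5  a_k=3  p_k/q_k = 779/42
…
k=8  a_k=1  p_k/q_k = 5694/307
k=9  a_k=1  p_k/q_k = 10405/561
(x₁, y₁) = (10405, 561);  10405² − 344·561² = 1 ✓
(x_2, y_2) = (10405·10405 + 344·561·561, 10405·561 + 561·10405) = (216528049, 11674410)
(x_3, y_3) = (10405·216528049 + 344·561·11674410, 10405·11674410 + 561·216528049) = (4505948689285, 242944471539)
(x_4, y_4) = (10405·4505948689285 + 344·561·242944471539, 10405·242944471539 + 561·4505948689285) = (93768792007492801, 5055674441052180)

10405 561
216528049 11674410
4505948689285 242944471539
93768792007492801 5055674441052180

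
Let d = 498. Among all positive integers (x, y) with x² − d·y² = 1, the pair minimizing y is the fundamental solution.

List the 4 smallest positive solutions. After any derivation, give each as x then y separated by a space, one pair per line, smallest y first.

[22; 3,6,22,6,3,44] for √498; ℓ=6 ⇒ convergent index 5
step 0: (22, 1)  from 22·(1,0) + (0,1)
…
step 2: (424, 19)  from 6·(67,3) + (22,1)
step 3: (9395, 421)  from 22·(424,19) + (67,3)
step 4: (56794, 2545)  from 6·(9395,421) + (424,19)
step 5: (179777, 8056)  from 3·(56794,2545) + (9395,421)
(x₁, y₁) = (179777, 8056);  179777² − 498·8056² = 1 ✓
(x_2, y_2) = (179777·179777 + 498·8056·8056, 179777·8056 + 8056·179777) = (64639539457, 2896567024)
(x_3, y_3) = (179777·64639539457 + 498·8056·2896567024, 179777·2896567024 + 8056·64639539457) = (23241404969742401, 1041472259739240)
(x_4, y_4) = (179777·23241404969742401 + 498·8056·1041472259739240, 179777·1041472259739240 + 8056·23241404969742401) = (8356540122426119709697, 374465516875386131936)

179777 8056
64639539457 2896567024
23241404969742401 1041472259739240
8356540122426119709697 374465516875386131936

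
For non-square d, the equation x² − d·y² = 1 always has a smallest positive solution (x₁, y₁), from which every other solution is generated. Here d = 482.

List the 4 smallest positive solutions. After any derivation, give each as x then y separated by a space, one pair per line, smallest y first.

√482 = [21; 1,20,1,42, …], period ℓ=4 (even) → k=3
step 0: (21, 1)  from 21·(1,0) + (0,1)
step 1: (22, 1)  from 1·(21,1) + (1,0)
step 2: (461, 21)  from 20·(22,1) + (21,1)
step 3: (483, 22)  from 1·(461,21) + (22,1)
→ (483, 22).  Check: 483²=233289, 482·22²=233288, difference 1.
(x_2, y_2) = (483·483 + 482·22·22, 483·22 + 22·483) = (466577, 21252)
(x_3, y_3) = (483·466577 + 482·22·21252, 483·21252 + 22·466577) = (450712899, 20529410)
(x_4, y_4) = (483·450712899 + 482·22·20529410, 483·20529410 + 22·450712899) = (435388193857, 19831388808)

483 22
466577 21252
450712899 20529410
435388193857 19831388808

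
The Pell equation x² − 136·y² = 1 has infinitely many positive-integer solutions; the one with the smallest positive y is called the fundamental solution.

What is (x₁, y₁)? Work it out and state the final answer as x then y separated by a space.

√136 = [11; 1,1,1,22, …], period ℓ=4 (even) → k=3
step 0: (11, 1)  from 11·(1,0) + (0,1)
step 1: (12, 1)  from 1·(11,1) + (1,0)
step 2: (23, 2)  from 1·(12,1) + (11,1)
step 3: (35, 3)  from 1·(23,2) + (12,1)
(x₁, y₁) = (35, 3);  35² − 136·3² = 1 ✓

35 3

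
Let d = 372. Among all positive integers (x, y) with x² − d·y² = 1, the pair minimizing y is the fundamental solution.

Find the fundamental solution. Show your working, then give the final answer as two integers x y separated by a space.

d=372: √d = [19; 3,2,12,2,3,38] (ℓ=6, even), read p_5/q_5
i=0: a=19 ⇒ p=19, q=1
i=1: a=3 ⇒ p=58, q=3
i=2: a=2 ⇒ p=135, q=7
i=3: a=12 ⇒ p=1678, q=87
i=4: a=2 ⇒ p=3491, q=181
i=5: a=3 ⇒ p=12151, q=630
(x₁, y₁) = (12151, 630);  12151² − 372·630² = 1 ✓

12151 630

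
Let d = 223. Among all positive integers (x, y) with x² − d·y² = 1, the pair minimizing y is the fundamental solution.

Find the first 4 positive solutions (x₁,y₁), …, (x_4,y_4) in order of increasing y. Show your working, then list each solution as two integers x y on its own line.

224 15
100351 6720
44957024 3010545
20140646401 1348717440

[14; 1,13,1,28] for √223; ℓ=4 ⇒ convergent index 3
a_0=14:  p_0=14·1+0=14,  q_0=14·0+1=1
a_1=1:  p_1=1·14+1=15,  q_1=1·1+0=1
a_2=13:  p_2=13·15+14=209,  q_2=13·1+1=14
a_3=1:  p_3=1·209+15=224,  q_3=1·14+1=15
(x₁, y₁) = (224, 15);  224² − 223·15² = 1 ✓
k=2:  x_2 = 224·224+223·15·15 = 100351,  y_2 = 224·15+15·224 = 6720
k=3:  x_3 = 224·100351+223·15·6720 = 44957024,  y_3 = 224·6720+15·100351 = 3010545
k=4:  x_4 = 224·44957024+223·15·3010545 = 20140646401,  y_4 = 224·3010545+15·44957024 = 1348717440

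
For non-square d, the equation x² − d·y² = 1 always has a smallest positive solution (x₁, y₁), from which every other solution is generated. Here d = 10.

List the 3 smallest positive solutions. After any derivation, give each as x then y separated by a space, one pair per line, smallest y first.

d=10: √d = [3; 6] (ℓ=1, odd), read p_1/q_1
a_0=3:  p_0=3·1+0=3,  q_0=3·0+1=1
a_1=6:  p_1=6·3+1=19,  q_1=6·1+0=6
→ (19, 6).  Check: 19²=361, 10·6²=360, difference 1.
(19+6√10)^2 = 721 + 228√10
(19+6√10)^3 = 27379 + 8658√10

19 6
721 228
27379 8658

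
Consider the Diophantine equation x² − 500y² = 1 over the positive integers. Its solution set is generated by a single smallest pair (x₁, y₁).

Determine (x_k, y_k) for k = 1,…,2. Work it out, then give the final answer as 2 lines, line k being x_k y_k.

930249 41602
1730726404001 77400437796

√500 → a₀=22, period (2,1,3,2,1,…,1,2,44); ℓ=14 even so k=13
a_0=22:  p_0=22·1+0=22,  q_0=22·0+1=1
a_1=2:  p_1=2·22+1=45,  q_1=2·1+0=2
a_2=1:  p_2=1·45+22=67,  q_2=1·2+1=3
a_3=3:  p_3=3·67+45=246,  q_3=3·3+2=11
a_4=2:  p_4=2·246+67=559,  q_4=2·11+3=25
a_5=1:  p_5=1·559+246=805,  q_5=1·25+11=36
a_6=1:  p_6=1·805+559=1364,  q_6=1·36+25=61
a_7=10:  p_7=10·1364+805=14445,  q_7=10·61+36=646
a_8=1:  p_8=1·14445+1364=15809,  q_8=1·646+61=707
a_9=1:  p_9=1·15809+14445=30254,  q_9=1·707+646=1353
…
a_11=3:  p_11=3·76317+30254=259205,  q_11=3·3413+1353=11592
a_12=1:  p_12=1·259205+76317=335522,  q_12=1·11592+3413=15005
a_13=2:  p_13=2·335522+259205=930249,  q_13=2·15005+11592=41602
(x₁, y₁) = (930249, 41602);  930249² − 500·41602² = 1 ✓
(x_2, y_2) = (930249·930249 + 500·41602·41602, 930249·41602 + 41602·930249) = (1730726404001, 77400437796)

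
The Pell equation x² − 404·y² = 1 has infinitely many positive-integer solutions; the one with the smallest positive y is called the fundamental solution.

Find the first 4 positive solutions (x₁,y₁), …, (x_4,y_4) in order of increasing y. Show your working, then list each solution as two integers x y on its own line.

d=404: √d = [20; 10,40] (ℓ=2, even), read p_1/q_1
a_0=20:  p_0=20·1+0=20,  q_0=20·0+1=1
a_1=10:  p_1=10·20+1=201,  q_1=10·1+0=10
fundamental: x₁=201, y₁=10  (since 40401 − 404·100 = 1)
n=2: (201,10)∘(201,10) = (201·201+404·10·10, 201·10+10·201) = (80801,4020)
n=3: (80801,4020)∘(201,10) = (201·80801+404·10·4020, 201·4020+10·80801) = (32481801,1616030)
n=4: (32481801,1616030)∘(201,10) = (201·32481801+404·10·1616030, 201·1616030+10·32481801) = (13057603201,649640040)

201 10
80801 4020
32481801 1616030
13057603201 649640040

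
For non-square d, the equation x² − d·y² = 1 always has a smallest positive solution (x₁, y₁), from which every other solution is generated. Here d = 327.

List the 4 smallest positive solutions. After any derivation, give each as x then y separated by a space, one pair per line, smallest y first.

d=327: √d = [18; 12,36] (ℓ=2, even), read p_1/q_1
step 0: (18, 1)  from 18·(1,0) + (0,1)
step 1: (217, 12)  from 12·(18,1) + (1,0)
(x₁, y₁) = (217, 12);  217² − 327·12² = 1 ✓
k=2:  x_2 = 217·217+327·12·12 = 94177,  y_2 = 217·12+12·217 = 5208
k=3:  x_3 = 217·94177+327·12·5208 = 40872601,  y_3 = 217·5208+12·94177 = 2260260
k=4:  x_4 = 217·40872601+327·12·2260260 = 17738614657,  y_4 = 217·2260260+12·40872601 = 980947632

217 12
94177 5208
40872601 2260260
17738614657 980947632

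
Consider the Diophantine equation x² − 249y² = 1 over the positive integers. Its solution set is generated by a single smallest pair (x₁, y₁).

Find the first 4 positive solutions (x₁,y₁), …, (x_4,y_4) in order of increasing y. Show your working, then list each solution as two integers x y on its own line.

8553815 542076
146335502108449 9273635639880
2503453625935556812055 158649927281879742324
42828158354663763449114371201 2714124255465295062538692240

√249 → a₀=15, period (1,3,1,1,5,…,3,1,30); ℓ=16 even so k=15
k=0  a_k=15  p_k/q_k = 15/1
…
k=4  a_k=1  p_k/q_k = 142/9
k=5  a_k=5  p_k/q_k = 789/50
…
k=14  a_k=3  p_k/q_k = 6669699/422675
k=15  a_k=1  p_k/q_k = 8553815/542076
fundamental: x₁=8553815, y₁=542076  (since 73167751054225 − 249·293846389776 = 1)
(8553815+542076√249)^2 = 146335502108449 + 9273635639880√249
(8553815+542076√249)^3 = 2503453625935556812055 + 158649927281879742324√249
(8553815+542076√249)^4 = 42828158354663763449114371201 + 2714124255465295062538692240√249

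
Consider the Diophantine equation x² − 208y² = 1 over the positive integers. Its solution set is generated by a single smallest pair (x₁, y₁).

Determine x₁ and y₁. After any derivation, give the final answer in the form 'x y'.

d=208: √d = [14; 2,2,1,2,2,28] (ℓ=6, even), read p_5/q_5
i=0: a=14 ⇒ p=14, q=1
i=1: a=2 ⇒ p=29, q=2
i=2: a=2 ⇒ p=72, q=5
i=3: a=1 ⇒ p=101, q=7
i=4: a=2 ⇒ p=274, q=19
i=5: a=2 ⇒ p=649, q=45
→ (649, 45).  Check: 649²=421201, 208·45²=421200, difference 1.

649 45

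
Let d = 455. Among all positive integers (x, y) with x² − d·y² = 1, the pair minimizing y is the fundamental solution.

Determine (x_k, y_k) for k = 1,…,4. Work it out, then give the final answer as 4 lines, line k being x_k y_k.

[21; 3,42] for √455; ℓ=2 ⇒ convergent index 1
i=0: a=21 ⇒ p=21, q=1
i=1: a=3 ⇒ p=64, q=3
→ (64, 3).  Check: 64²=4096, 455·3²=4095, difference 1.
k=2:  x_2 = 64·64+455·3·3 = 8191,  y_2 = 64·3+3·64 = 384
k=3:  x_3 = 64·8191+455·3·384 = 1048384,  y_3 = 64·384+3·8191 = 49149
k=4:  x_4 = 64·1048384+455·3·49149 = 134184961,  y_4 = 64·49149+3·1048384 = 6290688

64 3
8191 384
1048384 49149
134184961 6290688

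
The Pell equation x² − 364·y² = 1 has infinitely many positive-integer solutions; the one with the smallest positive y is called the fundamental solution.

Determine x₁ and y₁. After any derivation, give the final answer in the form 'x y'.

4954951 259710

√364 → a₀=19, period (12,1,2,3,1,8,1,3,2,1,12,38); ℓ=12 even so k=11
a_0=19:  p_0=19·1+0=19,  q_0=19·0+1=1
…
a_2=1:  p_2=1·229+19=248,  q_2=1·12+1=13
a_3=2:  p_3=2·248+229=725,  q_3=2·13+12=38
a_4=3:  p_4=3·725+248=2423,  q_4=3·38+13=127
…
a_6=8:  p_6=8·3148+2423=27607,  q_6=8·165+127=1447
…
a_8=3:  p_8=3·30755+27607=119872,  q_8=3·1612+1447=6283
a_9=2:  p_9=2·119872+30755=270499,  q_9=2·6283+1612=14178
a_10=1:  p_10=1·270499+119872=390371,  q_10=1·14178+6283=20461
a_11=12:  p_11=12·390371+270499=4954951,  q_11=12·20461+14178=259710
→ (4954951, 259710).  Check: 4954951²=24551539412401, 364·259710²=24551539412400, difference 1.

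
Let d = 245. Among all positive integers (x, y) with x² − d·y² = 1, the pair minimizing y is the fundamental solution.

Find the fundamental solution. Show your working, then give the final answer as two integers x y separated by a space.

51841 3312

√245 → a₀=15, period (1,1,1,7,6,7,1,1,1,30); ℓ=10 even so k=9
a_0=15:  p_0=15·1+0=15,  q_0=15·0+1=1
a_1=1:  p_1=1·15+1=16,  q_1=1·1+0=1
…
a_3=1:  p_3=1·31+16=47,  q_3=1·2+1=3
…
a_6=7:  p_6=7·2207+360=15809,  q_6=7·141+23=1010
…
a_8=1:  p_8=1·18016+15809=33825,  q_8=1·1151+1010=2161
a_9=1:  p_9=1·33825+18016=51841,  q_9=1·2161+1151=3312
(x₁, y₁) = (51841, 3312);  51841² − 245·3312² = 1 ✓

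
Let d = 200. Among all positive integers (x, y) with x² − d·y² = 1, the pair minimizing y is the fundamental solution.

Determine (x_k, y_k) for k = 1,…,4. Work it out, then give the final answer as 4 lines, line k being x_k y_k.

99 7
19601 1386
3880899 274421
768398401 54333972

√200 = [14; 7,28, …], period ℓ=2 (even) → k=1
step 0: (14, 1)  from 14·(1,0) + (0,1)
step 1: (99, 7)  from 7·(14,1) + (1,0)
(x₁, y₁) = (99, 7);  99² − 200·7² = 1 ✓
k=2:  x_2 = 99·99+200·7·7 = 19601,  y_2 = 99·7+7·99 = 1386
k=3:  x_3 = 99·19601+200·7·1386 = 3880899,  y_3 = 99·1386+7·19601 = 274421
k=4:  x_4 = 99·3880899+200·7·274421 = 768398401,  y_4 = 99·274421+7·3880899 = 54333972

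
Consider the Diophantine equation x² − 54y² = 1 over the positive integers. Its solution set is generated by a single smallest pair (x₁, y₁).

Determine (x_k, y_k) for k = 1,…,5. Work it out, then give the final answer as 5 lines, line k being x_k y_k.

d=54: √d = [7; 2,1,6,1,2,14] (ℓ=6, even), read p_5/q_5
k=0  a_k=7  p_k/q_k = 7/1
k=1  a_k=2  p_k/q_k = 15/2
…
k=4  a_k=1  p_k/q_k = 169/23
k=5  a_k=2  p_k/q_k = 485/66
fundamental: x₁=485, y₁=66  (since 235225 − 54·4356 = 1)
(485+66√54)^2 = 470449 + 64020√54
(485+66√54)^3 = 456335045 + 62099334√54
(485+66√54)^4 = 442644523201 + 60236289960√54
(485+66√54)^5 = 429364731169925 + 58429139161866√54

485 66
470449 64020
456335045 62099334
442644523201 60236289960
429364731169925 58429139161866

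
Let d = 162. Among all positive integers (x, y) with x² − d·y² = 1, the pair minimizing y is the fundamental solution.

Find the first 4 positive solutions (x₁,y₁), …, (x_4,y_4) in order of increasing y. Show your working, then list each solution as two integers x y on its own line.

19601 1540
768398401 60371080
30122754096401 2366667076620
1180872205318713601 92778082677286160

[12; 1,2,1,2,12,2,1,2,1,24] for √162; ℓ=10 ⇒ convergent index 9
step 0: (12, 1)  from 12·(1,0) + (0,1)
…
step 3: (51, 4)  from 1·(38,3) + (13,1)
step 4: (140, 11)  from 2·(51,4) + (38,3)
step 5: (1731, 136)  from 12·(140,11) + (51,4)
…
step 7: (5333, 419)  from 1·(3602,283) + (1731,136)
step 8: (14268, 1121)  from 2·(5333,419) + (3602,283)
step 9: (19601, 1540)  from 1·(14268,1121) + (5333,419)
fundamental: x₁=19601, y₁=1540  (since 384199201 − 162·2371600 = 1)
(x_2, y_2) = (19601·19601 + 162·1540·1540, 19601·1540 + 1540·19601) = (768398401, 60371080)
(x_3, y_3) = (19601·768398401 + 162·1540·60371080, 19601·60371080 + 1540·768398401) = (30122754096401, 2366667076620)
(x_4, y_4) = (19601·30122754096401 + 162·1540·2366667076620, 19601·2366667076620 + 1540·30122754096401) = (1180872205318713601, 92778082677286160)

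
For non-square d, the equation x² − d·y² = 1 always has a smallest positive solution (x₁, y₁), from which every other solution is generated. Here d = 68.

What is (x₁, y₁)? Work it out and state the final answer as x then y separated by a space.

√68 = [8; 4,16, …], period ℓ=2 (even) → k=1
step 0: (8, 1)  from 8·(1,0) + (0,1)
step 1: (33, 4)  from 4·(8,1) + (1,0)
→ (33, 4).  Check: 33²=1089, 68·4²=1088, difference 1.

33 4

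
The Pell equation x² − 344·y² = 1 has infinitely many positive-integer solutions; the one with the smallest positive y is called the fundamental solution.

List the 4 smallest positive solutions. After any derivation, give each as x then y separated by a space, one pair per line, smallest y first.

10405 561
216528049 11674410
4505948689285 242944471539
93768792007492801 5055674441052180

√344 → a₀=18, period (1,1,4,1,3,1,4,1,1,36); ℓ=10 even so k=9
step 0: (18, 1)  from 18·(1,0) + (0,1)
step 1: (19, 1)  from 1·(18,1) + (1,0)
…
step 3: (167, 9)  from 4·(37,2) + (19,1)
…
step 8: (5694, 307)  from 1·(4711,254) + (983,53)
step 9: (10405, 561)  from 1·(5694,307) + (4711,254)
→ (10405, 561).  Check: 10405²=108264025, 344·561²=108264024, difference 1.
k=2:  x_2 = 10405·10405+344·561·561 = 216528049,  y_2 = 10405·561+561·10405 = 11674410
k=3:  x_3 = 10405·216528049+344·561·11674410 = 4505948689285,  y_3 = 10405·11674410+561·216528049 = 242944471539
k=4:  x_4 = 10405·4505948689285+344·561·242944471539 = 93768792007492801,  y_4 = 10405·242944471539+561·4505948689285 = 5055674441052180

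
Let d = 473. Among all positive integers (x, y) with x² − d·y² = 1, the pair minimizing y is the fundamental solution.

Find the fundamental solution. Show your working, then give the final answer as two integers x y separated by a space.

87 4

d=473: √d = [21; 1,2,1,42] (ℓ=4, even), read p_3/q_3
step 0: (21, 1)  from 21·(1,0) + (0,1)
…
step 2: (65, 3)  from 2·(22,1) + (21,1)
step 3: (87, 4)  from 1·(65,3) + (22,1)
→ (87, 4).  Check: 87²=7569, 473·4²=7568, difference 1.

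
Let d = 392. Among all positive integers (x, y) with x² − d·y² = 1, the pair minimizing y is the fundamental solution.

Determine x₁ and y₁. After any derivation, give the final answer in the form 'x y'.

√392 → a₀=19, period (1,3,1,38); ℓ=4 even so k=3
i=0: a=19 ⇒ p=19, q=1
…
i=2: a=3 ⇒ p=79, q=4
i=3: a=1 ⇒ p=99, q=5
→ (99, 5).  Check: 99²=9801, 392·5²=9800, difference 1.

99 5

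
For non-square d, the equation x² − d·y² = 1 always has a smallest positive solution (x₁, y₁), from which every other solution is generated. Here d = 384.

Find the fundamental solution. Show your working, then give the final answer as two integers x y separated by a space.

d=384: √d = [19; 1,1,2,9,2,1,1,38] (ℓ=8, even), read p_7/q_7
step 0: (19, 1)  from 19·(1,0) + (0,1)
step 1: (20, 1)  from 1·(19,1) + (1,0)
…
step 5: (1940, 99)  from 2·(921,47) + (98,5)
step 6: (2861, 146)  from 1·(1940,99) + (921,47)
step 7: (4801, 245)  from 1·(2861,146) + (1940,99)
fundamental: x₁=4801, y₁=245  (since 23049601 − 384·60025 = 1)

4801 245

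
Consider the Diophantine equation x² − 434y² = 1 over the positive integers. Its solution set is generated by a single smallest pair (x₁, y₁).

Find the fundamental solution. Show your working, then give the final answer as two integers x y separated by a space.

125 6

[20; 1,4,1,40] for √434; ℓ=4 ⇒ convergent index 3
a_0=20:  p_0=20·1+0=20,  q_0=20·0+1=1
a_1=1:  p_1=1·20+1=21,  q_1=1·1+0=1
a_2=4:  p_2=4·21+20=104,  q_2=4·1+1=5
a_3=1:  p_3=1·104+21=125,  q_3=1·5+1=6
→ (125, 6).  Check: 125²=15625, 434·6²=15624, difference 1.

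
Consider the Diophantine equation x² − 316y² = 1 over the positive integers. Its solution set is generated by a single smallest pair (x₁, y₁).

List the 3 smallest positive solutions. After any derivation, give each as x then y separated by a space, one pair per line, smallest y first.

12799 720
327628801 18430560
8386642035199 471785474160

√316 = [17; 1,3,2,8,2,3,1,34, …], period ℓ=8 (even) → k=7
k=0  a_k=17  p_k/q_k = 17/1
…
k=2  a_k=3  p_k/q_k = 71/4
…
k=6  a_k=3  p_k/q_k = 9937/559
k=7  a_k=1  p_k/q_k = 12799/720
(x₁, y₁) = (12799, 720);  12799² − 316·720² = 1 ✓
(12799+720√316)^2 = 327628801 + 18430560√316
(12799+720√316)^3 = 8386642035199 + 471785474160√316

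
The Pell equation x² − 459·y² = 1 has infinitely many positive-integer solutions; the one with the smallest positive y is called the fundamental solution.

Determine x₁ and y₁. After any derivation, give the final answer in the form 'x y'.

499850 23331

[21; 2,2,1,4,21,4,1,2,2,42] for √459; ℓ=10 ⇒ convergent index 9
a_0=21:  p_0=21·1+0=21,  q_0=21·0+1=1
a_1=2:  p_1=2·21+1=43,  q_1=2·1+0=2
a_2=2:  p_2=2·43+21=107,  q_2=2·2+1=5
…
a_5=21:  p_5=21·707+150=14997,  q_5=21·33+7=700
…
a_7=1:  p_7=1·60695+14997=75692,  q_7=1·2833+700=3533
a_8=2:  p_8=2·75692+60695=212079,  q_8=2·3533+2833=9899
a_9=2:  p_9=2·212079+75692=499850,  q_9=2·9899+3533=23331
→ (499850, 23331).  Check: 499850²=249850022500, 459·23331²=249850022499, difference 1.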